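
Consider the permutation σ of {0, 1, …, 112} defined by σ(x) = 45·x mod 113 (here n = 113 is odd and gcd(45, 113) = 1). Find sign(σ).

-1

Trace 67: π^k(67) = [67, 77, 75, 98, 3, 22, 86] for k=0..6.
The orbit structure of x ↦ 45x mod 113: 2 orbits of sizes [112, 1].
n − c = 113 − 2 = 111; sign = (−1)^111 = -1.
The Jacobi symbol (45|113) = -1 (Zolotarev) agrees.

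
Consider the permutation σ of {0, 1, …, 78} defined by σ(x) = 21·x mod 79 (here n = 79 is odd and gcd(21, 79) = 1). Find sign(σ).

+1

Start at x=46: 46 → 18 → 62 → 38 → 8 → 10 → 52 → … (one orbit).
Cycle type of π: 13×6 + 1; total 7 cycles.
7 cycles on 79: each ℓ→(−1)^(ℓ−1), product (−1)^72 = +1.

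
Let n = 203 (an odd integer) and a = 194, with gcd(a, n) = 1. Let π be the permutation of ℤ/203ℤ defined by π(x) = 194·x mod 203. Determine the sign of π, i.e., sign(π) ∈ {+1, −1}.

-1

Start at x=24: 24 → 190 → 117 → 165 → 139 → 170 → 94 → … (one orbit).
Cycle lengths of π_194 on ℤ/203ℤ: [42, 42, 42, 42, 7, 7, 7, 7, 6, 1]; 10 cycles in total.
Σ(ℓ_i−1) = 203−10 = 193; sign = (−1)^193 = -1.
Check: (194/203) = -1 by Zolotarev.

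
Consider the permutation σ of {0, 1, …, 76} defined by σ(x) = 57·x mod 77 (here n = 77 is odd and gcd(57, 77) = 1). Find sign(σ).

-1

Orbit of 29 under x↦57x: [29, 36, 50, 1, 57, 15, 8]… (length divides ord_77(57)).
Cycle type of π: 10×7 + 1×7; total 14 cycles.
14 cycles on 77: each ℓ→(−1)^(ℓ−1), product (−1)^63 = -1.
Zolotarev: (57|77) = -1, matching the cycle-count sign.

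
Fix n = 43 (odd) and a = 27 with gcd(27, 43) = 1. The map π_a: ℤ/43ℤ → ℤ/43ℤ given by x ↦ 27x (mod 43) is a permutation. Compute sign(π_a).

Orbit of 4 under x↦27x: [4, 22, 35, 42, 16, 2, 11]… (length divides ord_43(27)).
Cycle type of π: 14×3 + 1; total 4 cycles.
n − c = 43 − 4 = 39; sign = (−1)^39 = -1.
(27|43)_J = -1 (Zolotarev's lemma cross-check).

-1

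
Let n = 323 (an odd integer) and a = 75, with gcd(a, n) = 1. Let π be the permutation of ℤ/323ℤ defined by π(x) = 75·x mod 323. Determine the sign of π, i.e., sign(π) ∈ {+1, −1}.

+1

Trace 191: π^k(191) = [191, 113, 77, 284, 305, 265, 172] for k=0..6.
π_75 has 29 disjoint cycles with lengths [16, 16, 16, 16, 16, 16, 16, 16, 16, 16, 16, 16, 16, 16, 16, 16, 16, 16, 16, 2, 2, 2, 2, 2, 2, 2, 2, 2, 1] on {0,…,322}.
Σ(ℓ_i−1) = 323−29 = 294; sign = (−1)^294 = +1.
Via Zolotarev, sign(π_{75}) = (75|323) = +1.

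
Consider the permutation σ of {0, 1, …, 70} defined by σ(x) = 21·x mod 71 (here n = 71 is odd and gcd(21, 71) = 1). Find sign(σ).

-1

Trace 6: π^k(6) = [6, 55, 19, 44, 1, 21, 15] for k=0..6.
Cycle lengths of π_21 on ℤ/71ℤ: [70, 1]; 2 cycles in total.
Σ(ℓ_i−1) = 71−2 = 69; sign = (−1)^69 = -1.
Check: (21/71) = -1 by Zolotarev.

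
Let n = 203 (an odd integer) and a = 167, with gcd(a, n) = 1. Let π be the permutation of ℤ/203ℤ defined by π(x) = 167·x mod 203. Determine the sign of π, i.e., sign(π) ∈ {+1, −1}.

Trace 197: π^k(197) = [197, 13, 141, 202, 36, 125, 169] for k=0..6.
Decompose π into cycles: lengths [14, 14, 14, 14, 14, 14, 14, 14, 14, 14, 14, 14, 14, 14, 2, 2, 2, 1] (18 cycles, including the fixed point 0).
With 18 cycles on 203 points, sign = (−1)^{203−18} = -1.
(167|203)_J = -1 (Zolotarev's lemma cross-check).

-1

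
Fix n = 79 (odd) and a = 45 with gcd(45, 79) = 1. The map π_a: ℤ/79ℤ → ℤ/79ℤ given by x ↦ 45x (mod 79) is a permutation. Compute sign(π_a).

Start at x=21: 21 → 76 → 23 → 8 → 44 → 5 → 67 → … (one orbit).
The orbit structure of x ↦ 45x mod 79: 3 orbits of sizes [39, 39, 1].
sign(π) = (−1)^{n − #cycles} = (−1)^{79−3} = (−1)^76 = +1.
Check: (45/79) = +1 by Zolotarev.

+1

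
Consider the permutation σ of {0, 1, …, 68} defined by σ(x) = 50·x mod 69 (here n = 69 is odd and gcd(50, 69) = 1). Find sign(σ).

-1

Orbit of 13 under x↦50x: [13, 29, 1, 50, 16, 41, 49]… (length divides ord_69(50)).
π_50 has 6 disjoint cycles with lengths [22, 22, 11, 11, 2, 1] on {0,…,68}.
69 − 6 = 63 transpositions; sign(π) = (−1)^63 = -1.
Zolotarev: (50|69) = -1, matching the cycle-count sign.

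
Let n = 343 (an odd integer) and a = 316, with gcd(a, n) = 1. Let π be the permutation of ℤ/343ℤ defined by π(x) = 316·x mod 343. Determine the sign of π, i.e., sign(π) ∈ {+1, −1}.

Start at x=176: 176 → 50 → 22 → 92 → 260 → 183 → 204 → … (one orbit).
19 cycles of lengths [49, 49, 49, 49, 49, 49, 7, 7, 7, 7, 7, 7, 1, 1, 1, 1, 1, 1, 1].
Σ(ℓ_i−1) = 343−19 = 324; sign = (−1)^324 = +1.

+1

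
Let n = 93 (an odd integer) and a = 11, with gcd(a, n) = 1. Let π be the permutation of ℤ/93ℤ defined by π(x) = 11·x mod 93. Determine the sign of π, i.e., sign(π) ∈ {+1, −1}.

+1

Orbit of 4 under x↦11x: [4, 44, 19, 23, 67, 86, 16]… (length divides ord_93(11)).
Cycle lengths of π_11 on ℤ/93ℤ: [30, 30, 30, 2, 1]; 5 cycles in total.
n − c = 93 − 5 = 88; sign = (−1)^88 = +1.
Zolotarev: (11|93) = +1, matching the cycle-count sign.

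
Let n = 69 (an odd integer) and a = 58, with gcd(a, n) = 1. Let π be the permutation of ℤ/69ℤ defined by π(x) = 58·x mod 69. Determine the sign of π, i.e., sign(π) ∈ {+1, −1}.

Start at x=64: 64 → 55 → 16 → 31 → 4 → 25 → 1 → … (one orbit).
The orbit structure of x ↦ 58x mod 69: 9 orbits of sizes [11, 11, 11, 11, 11, 11, 1, 1, 1].
69 − 9 = 60 transpositions; sign(π) = (−1)^60 = +1.
Via Zolotarev, sign(π_{58}) = (58|69) = +1.

+1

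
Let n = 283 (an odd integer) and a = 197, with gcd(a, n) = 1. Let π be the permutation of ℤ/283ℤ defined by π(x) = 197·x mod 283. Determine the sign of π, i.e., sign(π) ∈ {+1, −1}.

-1

Start at x=38: 38 → 128 → 29 → 53 → 253 → 33 → 275 → … (one orbit).
π_197 has 4 disjoint cycles with lengths [94, 94, 94, 1] on {0,…,282}.
n − c = 283 − 4 = 279; sign = (−1)^279 = -1.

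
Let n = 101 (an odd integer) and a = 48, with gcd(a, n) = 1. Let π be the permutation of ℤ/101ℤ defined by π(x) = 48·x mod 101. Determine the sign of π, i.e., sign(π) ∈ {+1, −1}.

Trace 19: π^k(19) = [19, 3, 43, 44, 92, 73, 70] for k=0..6.
Cycle type of π: 100 + 1; total 2 cycles.
sign(π) = (−1)^{n − #cycles} = (−1)^{101−2} = (−1)^99 = -1.

-1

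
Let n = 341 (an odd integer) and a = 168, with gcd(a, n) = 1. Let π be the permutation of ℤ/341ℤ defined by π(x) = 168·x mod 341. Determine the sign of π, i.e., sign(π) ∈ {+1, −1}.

-1

Orbit of 38 under x↦168x: [38, 246, 67, 3, 163, 104, 81]… (length divides ord_341(168)).
Cycle lengths of π_168 on ℤ/341ℤ: [30, 30, 30, 30, 30, 30, 30, 30, 30, 30, 30, 5, 5, 1]; 14 cycles in total.
sign(π) = (−1)^{n − #cycles} = (−1)^{341−14} = (−1)^327 = -1.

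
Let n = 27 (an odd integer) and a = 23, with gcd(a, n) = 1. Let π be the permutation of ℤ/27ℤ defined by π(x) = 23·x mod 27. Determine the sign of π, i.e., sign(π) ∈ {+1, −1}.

Orbit of 13 under x↦23x: [13, 2, 19, 5, 7, 26, 4]… (length divides ord_27(23)).
4 cycles of lengths [18, 6, 2, 1].
4 cycles on 27: each ℓ→(−1)^(ℓ−1), product (−1)^23 = -1.

-1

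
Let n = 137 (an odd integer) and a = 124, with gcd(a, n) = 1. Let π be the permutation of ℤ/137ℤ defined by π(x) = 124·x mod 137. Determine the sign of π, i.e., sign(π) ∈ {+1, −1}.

-1

Trace 51: π^k(51) = [51, 22, 125, 19, 27, 60, 42] for k=0..6.
π_124 has 2 disjoint cycles with lengths [136, 1] on {0,…,136}.
With 2 cycles on 137 points, sign = (−1)^{137−2} = -1.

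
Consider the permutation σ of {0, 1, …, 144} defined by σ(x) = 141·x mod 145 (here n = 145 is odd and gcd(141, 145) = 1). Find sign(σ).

Orbit of 81 under x↦141x: [81, 111, 136, 36, 1, 141, 16]… (length divides ord_145(141)).
π_141 has 25 disjoint cycles with lengths [7, 7, 7, 7, 7, 7, 7, 7, 7, 7, 7, 7, 7, 7, 7, 7, 7, 7, 7, 7, 1, 1, 1, 1, 1] on {0,…,144}.
sign(π) = (−1)^{n − #cycles} = (−1)^{145−25} = (−1)^120 = +1.
Zolotarev: (141|145) = +1, matching the cycle-count sign.

+1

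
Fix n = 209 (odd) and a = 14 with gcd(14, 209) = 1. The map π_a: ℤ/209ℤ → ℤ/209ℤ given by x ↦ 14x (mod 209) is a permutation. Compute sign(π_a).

Start at x=102: 102 → 174 → 137 → 37 → 100 → 146 → 163 → … (one orbit).
π_14 has 6 disjoint cycles with lengths [90, 90, 18, 5, 5, 1] on {0,…,208}.
With 6 cycles on 209 points, sign = (−1)^{209−6} = -1.
Via Zolotarev, sign(π_{14}) = (14|209) = -1.

-1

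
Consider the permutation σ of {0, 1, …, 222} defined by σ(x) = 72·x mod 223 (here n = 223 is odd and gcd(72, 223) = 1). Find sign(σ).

+1

Orbit of 100 under x↦72x: [100, 64, 148, 175, 112, 36, 139]… (length divides ord_223(72)).
The orbit structure of x ↦ 72x mod 223: 3 orbits of sizes [111, 111, 1].
3 cycles on 223: each ℓ→(−1)^(ℓ−1), product (−1)^220 = +1.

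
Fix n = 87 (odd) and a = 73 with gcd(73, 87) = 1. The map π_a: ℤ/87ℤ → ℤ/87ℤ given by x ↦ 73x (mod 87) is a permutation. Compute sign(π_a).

Start at x=73: 73 → 22 → 40 → 49 → 10 → 34 → 46 → … (one orbit).
Cycle type of π: 28×3 + 1×3; total 6 cycles.
Σ(ℓ_i−1) = 87−6 = 81; sign = (−1)^81 = -1.
(73|87)_J = -1 (Zolotarev's lemma cross-check).

-1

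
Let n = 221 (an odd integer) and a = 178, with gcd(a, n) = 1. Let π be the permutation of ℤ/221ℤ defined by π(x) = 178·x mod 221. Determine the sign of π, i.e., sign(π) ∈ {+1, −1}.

+1

Trace 66: π^k(66) = [66, 35, 42, 183, 87, 16, 196] for k=0..6.
π_178 has 15 disjoint cycles with lengths [24, 24, 24, 24, 24, 24, 24, 24, 8, 8, 3, 3, 3, 3, 1] on {0,…,220}.
sign(π) = (−1)^{n − #cycles} = (−1)^{221−15} = (−1)^206 = +1.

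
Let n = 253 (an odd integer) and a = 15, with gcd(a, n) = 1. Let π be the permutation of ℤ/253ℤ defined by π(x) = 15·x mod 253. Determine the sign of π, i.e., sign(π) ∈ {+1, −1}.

Trace 185: π^k(185) = [185, 245, 133, 224, 71, 53, 36] for k=0..6.
The orbit structure of x ↦ 15x mod 253: 6 orbits of sizes [110, 110, 22, 5, 5, 1].
With 6 cycles on 253 points, sign = (−1)^{253−6} = -1.

-1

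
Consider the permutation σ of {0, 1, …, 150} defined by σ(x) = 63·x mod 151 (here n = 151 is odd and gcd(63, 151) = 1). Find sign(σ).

-1

Trace 148: π^k(148) = [148, 113, 22, 27, 40, 104, 59] for k=0..6.
Cycle type of π: 150 + 1; total 2 cycles.
sign(π) = (−1)^{n − #cycles} = (−1)^{151−2} = (−1)^149 = -1.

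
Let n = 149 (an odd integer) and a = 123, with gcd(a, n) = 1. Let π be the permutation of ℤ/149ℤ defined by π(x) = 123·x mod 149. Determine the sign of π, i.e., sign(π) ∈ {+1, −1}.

+1

Orbit of 39 under x↦123x: [39, 29, 140, 85, 25, 95, 63]… (length divides ord_149(123)).
Decompose π into cycles: lengths [37, 37, 37, 37, 1] (5 cycles, including the fixed point 0).
sign(π) = (−1)^{n − #cycles} = (−1)^{149−5} = (−1)^144 = +1.
The Jacobi symbol (123|149) = +1 (Zolotarev) agrees.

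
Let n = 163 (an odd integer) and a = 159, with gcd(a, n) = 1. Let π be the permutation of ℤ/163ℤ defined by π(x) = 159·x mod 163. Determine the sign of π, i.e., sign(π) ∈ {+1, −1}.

-1

Orbit of 5 under x↦159x: [5, 143, 80, 6, 139, 96, 105]… (length divides ord_163(159)).
The orbit structure of x ↦ 159x mod 163: 2 orbits of sizes [162, 1].
Σ(ℓ_i−1) = 163−2 = 161; sign = (−1)^161 = -1.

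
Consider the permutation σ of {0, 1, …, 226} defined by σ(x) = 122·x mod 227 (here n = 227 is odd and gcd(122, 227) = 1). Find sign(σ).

+1

Trace 113: π^k(113) = [113, 166, 49, 76, 192, 43, 25] for k=0..6.
Decompose π into cycles: lengths [113, 113, 1] (3 cycles, including the fixed point 0).
n − c = 227 − 3 = 224; sign = (−1)^224 = +1.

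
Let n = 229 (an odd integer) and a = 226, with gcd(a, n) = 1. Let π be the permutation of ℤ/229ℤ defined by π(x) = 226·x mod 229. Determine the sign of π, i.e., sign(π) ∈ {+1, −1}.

Orbit of 218 under x↦226x: [218, 33, 130, 68, 25, 154, 225]… (length divides ord_229(226)).
3 cycles of lengths [114, 114, 1].
3 cycles on 229: each ℓ→(−1)^(ℓ−1), product (−1)^226 = +1.

+1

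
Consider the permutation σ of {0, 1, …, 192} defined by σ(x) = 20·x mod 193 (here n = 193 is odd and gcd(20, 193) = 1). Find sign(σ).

-1

Start at x=170: 170 → 119 → 64 → 122 → 124 → 164 → 192 → … (one orbit).
Cycle lengths of π_20 on ℤ/193ℤ: [64, 64, 64, 1]; 4 cycles in total.
4 cycles on 193: each ℓ→(−1)^(ℓ−1), product (−1)^189 = -1.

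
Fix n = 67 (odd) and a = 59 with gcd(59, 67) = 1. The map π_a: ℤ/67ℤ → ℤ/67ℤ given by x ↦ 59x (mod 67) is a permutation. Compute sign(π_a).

Trace 14: π^k(14) = [14, 22, 25, 1, 59, 64, 24] for k=0..6.
7 cycles of lengths [11, 11, 11, 11, 11, 11, 1].
sign(π) = (−1)^{n − #cycles} = (−1)^{67−7} = (−1)^60 = +1.

+1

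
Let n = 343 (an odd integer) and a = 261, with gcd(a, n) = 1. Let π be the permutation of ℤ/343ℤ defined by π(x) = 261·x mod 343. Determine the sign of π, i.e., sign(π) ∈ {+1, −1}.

+1

Trace 225: π^k(225) = [225, 72, 270, 155, 324, 186, 183] for k=0..6.
7 cycles of lengths [147, 147, 21, 21, 3, 3, 1].
Σ(ℓ_i−1) = 343−7 = 336; sign = (−1)^336 = +1.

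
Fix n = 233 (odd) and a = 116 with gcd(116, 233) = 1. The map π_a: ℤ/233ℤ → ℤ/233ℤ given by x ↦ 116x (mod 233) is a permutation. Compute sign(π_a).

+1

Start at x=51: 51 → 91 → 71 → 81 → 76 → 195 → 19 → … (one orbit).
5 cycles of lengths [58, 58, 58, 58, 1].
Σ(ℓ_i−1) = 233−5 = 228; sign = (−1)^228 = +1.
The Jacobi symbol (116|233) = +1 (Zolotarev) agrees.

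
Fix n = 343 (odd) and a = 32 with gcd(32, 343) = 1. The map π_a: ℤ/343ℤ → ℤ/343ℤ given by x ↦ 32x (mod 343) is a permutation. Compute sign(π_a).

Orbit of 144 under x↦32x: [144, 149, 309, 284, 170, 295, 179]… (length divides ord_343(32)).
The orbit structure of x ↦ 32x mod 343: 7 orbits of sizes [147, 147, 21, 21, 3, 3, 1].
7 cycles on 343: each ℓ→(−1)^(ℓ−1), product (−1)^336 = +1.
Via Zolotarev, sign(π_{32}) = (32|343) = +1.

+1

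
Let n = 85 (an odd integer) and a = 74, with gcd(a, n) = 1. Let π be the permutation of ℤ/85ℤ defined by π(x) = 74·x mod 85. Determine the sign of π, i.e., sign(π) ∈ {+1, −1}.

-1

Orbit of 14 under x↦74x: [14, 16, 79, 66, 39, 81, 44]… (length divides ord_85(74)).
π_74 has 8 disjoint cycles with lengths [16, 16, 16, 16, 16, 2, 2, 1] on {0,…,84}.
85 − 8 = 77 transpositions; sign(π) = (−1)^77 = -1.
Zolotarev: (74|85) = -1, matching the cycle-count sign.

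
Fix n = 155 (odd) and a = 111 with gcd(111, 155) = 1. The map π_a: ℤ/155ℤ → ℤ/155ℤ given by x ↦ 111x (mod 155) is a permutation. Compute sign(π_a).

+1

Orbit of 16 under x↦111x: [16, 71, 131, 126, 36, 121, 101]… (length divides ord_155(111)).
π_111 has 15 disjoint cycles with lengths [15, 15, 15, 15, 15, 15, 15, 15, 15, 15, 1, 1, 1, 1, 1] on {0,…,154}.
155 − 15 = 140 transpositions; sign(π) = (−1)^140 = +1.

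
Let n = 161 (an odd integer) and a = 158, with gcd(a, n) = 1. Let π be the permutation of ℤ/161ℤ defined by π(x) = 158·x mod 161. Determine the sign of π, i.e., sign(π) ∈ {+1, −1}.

Trace 148: π^k(148) = [148, 39, 44, 29, 74, 100, 22] for k=0..6.
6 cycles of lengths [66, 66, 22, 3, 3, 1].
Σ(ℓ_i−1) = 161−6 = 155; sign = (−1)^155 = -1.
Check: (158/161) = -1 by Zolotarev.

-1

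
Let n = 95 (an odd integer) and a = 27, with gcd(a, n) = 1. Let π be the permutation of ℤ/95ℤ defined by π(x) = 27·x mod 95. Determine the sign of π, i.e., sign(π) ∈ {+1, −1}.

+1

Trace 18: π^k(18) = [18, 11, 12, 39, 8, 26, 37] for k=0..6.
Cycle lengths of π_27 on ℤ/95ℤ: [12, 12, 12, 12, 12, 12, 6, 6, 6, 4, 1]; 11 cycles in total.
11 cycles on 95: each ℓ→(−1)^(ℓ−1), product (−1)^84 = +1.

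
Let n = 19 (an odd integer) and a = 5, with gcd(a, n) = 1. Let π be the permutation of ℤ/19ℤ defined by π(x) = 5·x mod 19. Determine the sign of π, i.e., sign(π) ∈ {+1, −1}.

+1

Start at x=4: 4 → 1 → 5 → 6 → 11 → 17 → 9 → … (one orbit).
3 cycles of lengths [9, 9, 1].
3 cycles on 19: each ℓ→(−1)^(ℓ−1), product (−1)^16 = +1.
Via Zolotarev, sign(π_{5}) = (5|19) = +1.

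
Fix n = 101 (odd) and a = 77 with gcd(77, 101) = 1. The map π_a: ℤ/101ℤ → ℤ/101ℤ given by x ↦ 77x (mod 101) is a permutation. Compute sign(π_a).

+1

Trace 1: π^k(1) = [1, 77, 71, 13, 92, 14, 68] for k=0..6.
3 cycles of lengths [50, 50, 1].
With 3 cycles on 101 points, sign = (−1)^{101−3} = +1.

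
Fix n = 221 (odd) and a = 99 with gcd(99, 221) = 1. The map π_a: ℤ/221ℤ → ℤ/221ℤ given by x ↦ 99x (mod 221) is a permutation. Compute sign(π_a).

+1

Orbit of 168 under x↦99x: [168, 57, 118, 190, 25, 44, 157]… (length divides ord_221(99)).
Cycle lengths of π_99 on ℤ/221ℤ: [16, 16, 16, 16, 16, 16, 16, 16, 16, 16, 16, 16, 16, 4, 4, 4, 1]; 17 cycles in total.
sign(π) = (−1)^{n − #cycles} = (−1)^{221−17} = (−1)^204 = +1.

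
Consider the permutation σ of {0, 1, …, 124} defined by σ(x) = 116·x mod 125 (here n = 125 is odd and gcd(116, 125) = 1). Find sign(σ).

+1

Trace 26: π^k(26) = [26, 16, 106, 46, 86, 101, 91] for k=0..6.
13 cycles of lengths [25, 25, 25, 25, 5, 5, 5, 5, 1, 1, 1, 1, 1].
sign(π) = (−1)^{n − #cycles} = (−1)^{125−13} = (−1)^112 = +1.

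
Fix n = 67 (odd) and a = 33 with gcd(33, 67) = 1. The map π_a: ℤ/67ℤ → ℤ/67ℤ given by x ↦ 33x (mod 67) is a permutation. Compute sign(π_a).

Start at x=29: 29 → 19 → 24 → 55 → 6 → 64 → 35 → … (one orbit).
Cycle type of π: 33×2 + 1; total 3 cycles.
n − c = 67 − 3 = 64; sign = (−1)^64 = +1.

+1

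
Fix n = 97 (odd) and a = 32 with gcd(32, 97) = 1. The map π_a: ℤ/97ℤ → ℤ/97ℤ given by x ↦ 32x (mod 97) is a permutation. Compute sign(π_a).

+1

Orbit of 94 under x↦32x: [94, 1, 32, 54, 79, 6, 95]… (length divides ord_97(32)).
Decompose π into cycles: lengths [48, 48, 1] (3 cycles, including the fixed point 0).
sign(π) = (−1)^{n − #cycles} = (−1)^{97−3} = (−1)^94 = +1.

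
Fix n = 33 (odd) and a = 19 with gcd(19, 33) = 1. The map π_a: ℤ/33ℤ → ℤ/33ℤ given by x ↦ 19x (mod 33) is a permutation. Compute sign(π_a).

Trace 19: π^k(19) = [19, 31, 28, 4, 10, 25, 13] for k=0..6.
Cycle type of π: 10×3 + 1×3; total 6 cycles.
With 6 cycles on 33 points, sign = (−1)^{33−6} = -1.

-1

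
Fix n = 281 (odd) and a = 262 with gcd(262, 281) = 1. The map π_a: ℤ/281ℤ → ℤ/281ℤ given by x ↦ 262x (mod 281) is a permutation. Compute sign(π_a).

-1

Orbit of 255 under x↦262x: [255, 213, 168, 180, 233, 69, 94]… (length divides ord_281(262)).
Cycle type of π: 280 + 1; total 2 cycles.
n − c = 281 − 2 = 279; sign = (−1)^279 = -1.
The Jacobi symbol (262|281) = -1 (Zolotarev) agrees.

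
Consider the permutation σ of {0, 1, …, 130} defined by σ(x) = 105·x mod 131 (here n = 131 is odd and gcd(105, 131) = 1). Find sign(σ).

Start at x=60: 60 → 12 → 81 → 121 → 129 → 52 → 89 → … (one orbit).
π_105 has 3 disjoint cycles with lengths [65, 65, 1] on {0,…,130}.
n − c = 131 − 3 = 128; sign = (−1)^128 = +1.
(105|131)_J = +1 (Zolotarev's lemma cross-check).

+1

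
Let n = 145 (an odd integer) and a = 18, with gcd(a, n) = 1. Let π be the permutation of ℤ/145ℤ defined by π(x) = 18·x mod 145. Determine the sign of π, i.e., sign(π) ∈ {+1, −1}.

Start at x=64: 64 → 137 → 1 → 18 → 34 → 32 → 141 → … (one orbit).
π_18 has 7 disjoint cycles with lengths [28, 28, 28, 28, 28, 4, 1] on {0,…,144}.
145 − 7 = 138 transpositions; sign(π) = (−1)^138 = +1.
The Jacobi symbol (18|145) = +1 (Zolotarev) agrees.

+1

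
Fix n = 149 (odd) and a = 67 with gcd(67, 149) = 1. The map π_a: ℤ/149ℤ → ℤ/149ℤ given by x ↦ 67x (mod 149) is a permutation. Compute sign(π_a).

Trace 30: π^k(30) = [30, 73, 123, 46, 102, 129, 1] for k=0..6.
Cycle lengths of π_67 on ℤ/149ℤ: [37, 37, 37, 37, 1]; 5 cycles in total.
5 cycles on 149: each ℓ→(−1)^(ℓ−1), product (−1)^144 = +1.
(67|149)_J = +1 (Zolotarev's lemma cross-check).

+1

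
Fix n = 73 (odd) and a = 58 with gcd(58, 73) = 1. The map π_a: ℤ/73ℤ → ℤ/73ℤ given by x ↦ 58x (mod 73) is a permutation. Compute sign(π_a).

-1

Trace 54: π^k(54) = [54, 66, 32, 31, 46, 40, 57] for k=0..6.
Decompose π into cycles: lengths [72, 1] (2 cycles, including the fixed point 0).
sign(π) = (−1)^{n − #cycles} = (−1)^{73−2} = (−1)^71 = -1.
Via Zolotarev, sign(π_{58}) = (58|73) = -1.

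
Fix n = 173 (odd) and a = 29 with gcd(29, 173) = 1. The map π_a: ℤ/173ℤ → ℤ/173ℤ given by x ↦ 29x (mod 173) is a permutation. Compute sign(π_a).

Start at x=51: 51 → 95 → 160 → 142 → 139 → 52 → 124 → … (one orbit).
Cycle type of π: 43×4 + 1; total 5 cycles.
sign(π) = (−1)^{n − #cycles} = (−1)^{173−5} = (−1)^168 = +1.
The Jacobi symbol (29|173) = +1 (Zolotarev) agrees.

+1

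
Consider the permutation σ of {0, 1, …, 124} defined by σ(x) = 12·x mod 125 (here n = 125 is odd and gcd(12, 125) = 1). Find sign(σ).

Start at x=9: 9 → 108 → 46 → 52 → 124 → 113 → 106 → … (one orbit).
π_12 has 4 disjoint cycles with lengths [100, 20, 4, 1] on {0,…,124}.
n − c = 125 − 4 = 121; sign = (−1)^121 = -1.
(12|125)_J = -1 (Zolotarev's lemma cross-check).

-1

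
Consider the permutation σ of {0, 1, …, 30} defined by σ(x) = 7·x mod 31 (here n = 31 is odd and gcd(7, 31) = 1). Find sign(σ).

+1

Orbit of 5 under x↦7x: [5, 4, 28, 10, 8, 25, 20]… (length divides ord_31(7)).
Cycle type of π: 15×2 + 1; total 3 cycles.
Σ(ℓ_i−1) = 31−3 = 28; sign = (−1)^28 = +1.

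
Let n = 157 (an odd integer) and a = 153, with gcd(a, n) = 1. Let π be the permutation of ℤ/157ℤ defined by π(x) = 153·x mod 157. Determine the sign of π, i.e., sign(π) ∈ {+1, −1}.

+1

Start at x=93: 93 → 99 → 75 → 14 → 101 → 67 → 46 → … (one orbit).
π_153 has 13 disjoint cycles with lengths [13, 13, 13, 13, 13, 13, 13, 13, 13, 13, 13, 13, 1] on {0,…,156}.
157 − 13 = 144 transpositions; sign(π) = (−1)^144 = +1.
(153|157)_J = +1 (Zolotarev's lemma cross-check).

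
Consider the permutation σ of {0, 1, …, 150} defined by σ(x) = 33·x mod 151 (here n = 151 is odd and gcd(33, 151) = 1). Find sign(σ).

Start at x=32: 32 → 150 → 118 → 119 → 1 → 33 → 32 (one orbit).
The orbit structure of x ↦ 33x mod 151: 26 orbits of sizes [6, 6, 6, 6, 6, 6, 6, 6, 6, 6, 6, 6, 6, 6, 6, 6, 6, 6, 6, 6, 6, 6, 6, 6, 6, 1].
n − c = 151 − 26 = 125; sign = (−1)^125 = -1.
Zolotarev: (33|151) = -1, matching the cycle-count sign.

-1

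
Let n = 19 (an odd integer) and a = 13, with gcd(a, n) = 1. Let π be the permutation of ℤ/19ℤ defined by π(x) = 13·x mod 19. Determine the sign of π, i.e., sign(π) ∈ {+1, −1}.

Trace 18: π^k(18) = [18, 6, 2, 7, 15, 5, 8] for k=0..6.
The orbit structure of x ↦ 13x mod 19: 2 orbits of sizes [18, 1].
n − c = 19 − 2 = 17; sign = (−1)^17 = -1.
The Jacobi symbol (13|19) = -1 (Zolotarev) agrees.

-1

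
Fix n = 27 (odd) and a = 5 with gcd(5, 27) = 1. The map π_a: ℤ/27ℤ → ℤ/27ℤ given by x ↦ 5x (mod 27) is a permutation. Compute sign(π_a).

Trace 19: π^k(19) = [19, 14, 16, 26, 22, 2, 10] for k=0..6.
Cycle lengths of π_5 on ℤ/27ℤ: [18, 6, 2, 1]; 4 cycles in total.
Σ(ℓ_i−1) = 27−4 = 23; sign = (−1)^23 = -1.

-1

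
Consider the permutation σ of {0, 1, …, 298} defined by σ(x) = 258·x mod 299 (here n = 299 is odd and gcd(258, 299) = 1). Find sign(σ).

+1

Trace 147: π^k(147) = [147, 252, 133, 228, 220, 249, 256] for k=0..6.
Cycle lengths of π_258 on ℤ/299ℤ: [132, 132, 22, 12, 1]; 5 cycles in total.
Σ(ℓ_i−1) = 299−5 = 294; sign = (−1)^294 = +1.
Via Zolotarev, sign(π_{258}) = (258|299) = +1.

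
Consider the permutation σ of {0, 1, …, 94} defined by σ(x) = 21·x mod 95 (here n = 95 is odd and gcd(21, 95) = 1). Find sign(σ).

-1

Trace 11: π^k(11) = [11, 41, 6, 31, 81, 86, 1] for k=0..6.
Cycle lengths of π_21 on ℤ/95ℤ: [18, 18, 18, 18, 18, 1, 1, 1, 1, 1]; 10 cycles in total.
sign(π) = (−1)^{n − #cycles} = (−1)^{95−10} = (−1)^85 = -1.
Via Zolotarev, sign(π_{21}) = (21|95) = -1.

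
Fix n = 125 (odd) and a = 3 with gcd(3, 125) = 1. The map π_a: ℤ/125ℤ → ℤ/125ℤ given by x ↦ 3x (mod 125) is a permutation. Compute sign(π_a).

-1

Trace 102: π^k(102) = [102, 56, 43, 4, 12, 36, 108] for k=0..6.
π_3 has 4 disjoint cycles with lengths [100, 20, 4, 1] on {0,…,124}.
Σ(ℓ_i−1) = 125−4 = 121; sign = (−1)^121 = -1.
(3|125)_J = -1 (Zolotarev's lemma cross-check).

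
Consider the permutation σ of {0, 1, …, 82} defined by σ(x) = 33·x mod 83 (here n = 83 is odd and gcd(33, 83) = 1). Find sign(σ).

Orbit of 9 under x↦33x: [9, 48, 7, 65, 70, 69, 36]… (length divides ord_83(33)).
The orbit structure of x ↦ 33x mod 83: 3 orbits of sizes [41, 41, 1].
n − c = 83 − 3 = 80; sign = (−1)^80 = +1.

+1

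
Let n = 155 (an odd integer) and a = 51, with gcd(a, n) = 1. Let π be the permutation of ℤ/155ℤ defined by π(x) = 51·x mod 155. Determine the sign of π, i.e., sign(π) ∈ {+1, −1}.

+1

Orbit of 101 under x↦51x: [101, 36, 131, 16, 41, 76, 1]… (length divides ord_155(51)).
The orbit structure of x ↦ 51x mod 155: 15 orbits of sizes [15, 15, 15, 15, 15, 15, 15, 15, 15, 15, 1, 1, 1, 1, 1].
15 cycles on 155: each ℓ→(−1)^(ℓ−1), product (−1)^140 = +1.
(51|155)_J = +1 (Zolotarev's lemma cross-check).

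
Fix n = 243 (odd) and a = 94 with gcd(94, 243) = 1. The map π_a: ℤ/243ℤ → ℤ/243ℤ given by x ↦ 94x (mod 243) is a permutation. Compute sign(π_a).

Trace 34: π^k(34) = [34, 37, 76, 97, 127, 31, 241] for k=0..6.
π_94 has 11 disjoint cycles with lengths [81, 81, 27, 27, 9, 9, 3, 3, 1, 1, 1] on {0,…,242}.
n − c = 243 − 11 = 232; sign = (−1)^232 = +1.

+1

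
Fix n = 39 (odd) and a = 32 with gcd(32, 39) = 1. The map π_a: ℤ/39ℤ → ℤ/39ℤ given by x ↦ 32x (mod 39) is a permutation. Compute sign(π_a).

Start at x=10: 10 → 8 → 22 → 2 → 25 → 20 → 16 → … (one orbit).
Decompose π into cycles: lengths [12, 12, 12, 2, 1] (5 cycles, including the fixed point 0).
sign(π) = (−1)^{n − #cycles} = (−1)^{39−5} = (−1)^34 = +1.
Zolotarev: (32|39) = +1, matching the cycle-count sign.

+1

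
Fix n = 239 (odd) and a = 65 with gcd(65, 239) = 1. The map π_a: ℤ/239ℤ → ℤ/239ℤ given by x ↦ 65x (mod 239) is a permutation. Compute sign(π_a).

Start at x=212: 212 → 157 → 167 → 100 → 47 → 187 → 205 → … (one orbit).
Decompose π into cycles: lengths [238, 1] (2 cycles, including the fixed point 0).
n − c = 239 − 2 = 237; sign = (−1)^237 = -1.
Zolotarev: (65|239) = -1, matching the cycle-count sign.

-1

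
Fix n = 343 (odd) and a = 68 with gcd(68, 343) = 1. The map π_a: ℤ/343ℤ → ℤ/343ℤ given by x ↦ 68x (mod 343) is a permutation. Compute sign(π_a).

Trace 97: π^k(97) = [97, 79, 227, 1, 68, 165, 244] for k=0..6.
Cycle lengths of π_68 on ℤ/343ℤ: [42, 42, 42, 42, 42, 42, 42, 6, 6, 6, 6, 6, 6, 6, 6, 1]; 16 cycles in total.
16 cycles on 343: each ℓ→(−1)^(ℓ−1), product (−1)^327 = -1.
(68|343)_J = -1 (Zolotarev's lemma cross-check).

-1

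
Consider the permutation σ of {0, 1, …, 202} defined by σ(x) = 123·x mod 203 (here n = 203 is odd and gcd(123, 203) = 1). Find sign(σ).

+1

Start at x=88: 88 → 65 → 78 → 53 → 23 → 190 → 25 → … (one orbit).
Cycle lengths of π_123 on ℤ/203ℤ: [21, 21, 21, 21, 21, 21, 21, 21, 7, 7, 7, 7, 3, 3, 1]; 15 cycles in total.
sign(π) = (−1)^{n − #cycles} = (−1)^{203−15} = (−1)^188 = +1.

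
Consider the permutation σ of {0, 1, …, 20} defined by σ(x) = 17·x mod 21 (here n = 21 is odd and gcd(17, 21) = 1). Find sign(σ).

Trace 4: π^k(4) = [4, 5, 1, 17, 16, 20] for k=0..5.
Cycle lengths of π_17 on ℤ/21ℤ: [6, 6, 6, 2, 1]; 5 cycles in total.
n − c = 21 − 5 = 16; sign = (−1)^16 = +1.
(17|21)_J = +1 (Zolotarev's lemma cross-check).

+1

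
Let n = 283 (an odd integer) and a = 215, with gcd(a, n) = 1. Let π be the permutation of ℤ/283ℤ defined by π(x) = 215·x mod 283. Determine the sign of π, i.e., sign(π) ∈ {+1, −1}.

+1

Orbit of 176 under x↦215x: [176, 201, 199, 52, 143, 181, 144]… (length divides ord_283(215)).
The orbit structure of x ↦ 215x mod 283: 3 orbits of sizes [141, 141, 1].
283 − 3 = 280 transpositions; sign(π) = (−1)^280 = +1.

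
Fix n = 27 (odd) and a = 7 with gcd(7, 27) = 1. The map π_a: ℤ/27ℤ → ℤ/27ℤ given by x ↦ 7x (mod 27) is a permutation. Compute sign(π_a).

Start at x=25: 25 → 13 → 10 → 16 → 4 → 1 → 7 → … (one orbit).
π_7 has 7 disjoint cycles with lengths [9, 9, 3, 3, 1, 1, 1] on {0,…,26}.
Σ(ℓ_i−1) = 27−7 = 20; sign = (−1)^20 = +1.
(7|27)_J = +1 (Zolotarev's lemma cross-check).

+1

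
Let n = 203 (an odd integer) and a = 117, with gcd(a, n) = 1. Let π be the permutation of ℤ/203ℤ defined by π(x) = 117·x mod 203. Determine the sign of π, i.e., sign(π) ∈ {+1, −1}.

Orbit of 30 under x↦117x: [30, 59, 1, 117, 88, 146]… (length divides ord_203(117)).
The orbit structure of x ↦ 117x mod 203: 58 orbits of sizes [6, 6, 6, 6, 6, 6, 6, 6, 6, 6, 6, 6, 6, 6, 6, 6, 6, 6, 6, 6, 6, 6, 6, 6, 6, 6, 6, 6, 6, 1, 1, 1, 1, 1, 1, 1, 1, 1, 1, 1, 1, 1, 1, 1, 1, 1, 1, 1, 1, 1, 1, 1, 1, 1, 1, 1, 1, 1].
n − c = 203 − 58 = 145; sign = (−1)^145 = -1.
Zolotarev: (117|203) = -1, matching the cycle-count sign.

-1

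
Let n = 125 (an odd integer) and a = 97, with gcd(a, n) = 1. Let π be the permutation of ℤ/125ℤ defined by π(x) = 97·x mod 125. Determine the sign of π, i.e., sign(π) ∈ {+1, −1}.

Trace 4: π^k(4) = [4, 13, 11, 67, 124, 28, 91] for k=0..6.
Cycle lengths of π_97 on ℤ/125ℤ: [100, 20, 4, 1]; 4 cycles in total.
n − c = 125 − 4 = 121; sign = (−1)^121 = -1.

-1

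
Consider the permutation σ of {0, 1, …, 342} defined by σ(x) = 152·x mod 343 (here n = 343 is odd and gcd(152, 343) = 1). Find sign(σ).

-1

Orbit of 79 under x↦152x: [79, 3, 113, 26, 179, 111, 65]… (length divides ord_343(152)).
The orbit structure of x ↦ 152x mod 343: 4 orbits of sizes [294, 42, 6, 1].
With 4 cycles on 343 points, sign = (−1)^{343−4} = -1.
The Jacobi symbol (152|343) = -1 (Zolotarev) agrees.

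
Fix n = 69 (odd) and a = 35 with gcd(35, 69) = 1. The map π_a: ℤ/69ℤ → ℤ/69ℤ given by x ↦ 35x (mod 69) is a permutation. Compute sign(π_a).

Start at x=1: 1 → 35 → 52 → 26 → 13 → 41 → 55 → … (one orbit).
Decompose π into cycles: lengths [22, 22, 11, 11, 2, 1] (6 cycles, including the fixed point 0).
n − c = 69 − 6 = 63; sign = (−1)^63 = -1.

-1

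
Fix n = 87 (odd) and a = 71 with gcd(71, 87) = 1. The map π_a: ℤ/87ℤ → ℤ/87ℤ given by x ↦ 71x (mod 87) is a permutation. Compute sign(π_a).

Trace 86: π^k(86) = [86, 16, 5, 7, 62, 52, 38] for k=0..6.
Cycle lengths of π_71 on ℤ/87ℤ: [14, 14, 14, 14, 14, 14, 2, 1]; 8 cycles in total.
n − c = 87 − 8 = 79; sign = (−1)^79 = -1.
The Jacobi symbol (71|87) = -1 (Zolotarev) agrees.

-1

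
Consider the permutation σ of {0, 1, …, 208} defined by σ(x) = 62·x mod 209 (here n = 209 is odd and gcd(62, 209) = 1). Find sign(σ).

-1

Start at x=137: 137 → 134 → 157 → 120 → 125 → 17 → 9 → … (one orbit).
Cycle lengths of π_62 on ℤ/209ℤ: [90, 90, 10, 9, 9, 1]; 6 cycles in total.
sign(π) = (−1)^{n − #cycles} = (−1)^{209−6} = (−1)^203 = -1.
(62|209)_J = -1 (Zolotarev's lemma cross-check).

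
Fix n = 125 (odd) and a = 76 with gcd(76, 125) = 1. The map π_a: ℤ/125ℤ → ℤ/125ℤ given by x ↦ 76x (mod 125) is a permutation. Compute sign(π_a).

+1

Orbit of 1 under x↦76x: [1, 76, 26, 101, 51]… (length divides ord_125(76)).
Cycle lengths of π_76 on ℤ/125ℤ: [5, 5, 5, 5, 5, 5, 5, 5, 5, 5, 5, 5, 5, 5, 5, 5, 5, 5, 5, 5, 1, 1, 1, 1, 1, 1, 1, 1, 1, 1, 1, 1, 1, 1, 1, 1, 1, 1, 1, 1, 1, 1, 1, 1, 1]; 45 cycles in total.
45 cycles on 125: each ℓ→(−1)^(ℓ−1), product (−1)^80 = +1.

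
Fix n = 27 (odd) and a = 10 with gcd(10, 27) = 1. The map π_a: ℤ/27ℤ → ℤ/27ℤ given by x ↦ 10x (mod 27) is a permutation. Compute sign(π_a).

+1

Start at x=19: 19 → 1 → 10 → 19 (one orbit).
Decompose π into cycles: lengths [3, 3, 3, 3, 3, 3, 1, 1, 1, 1, 1, 1, 1, 1, 1] (15 cycles, including the fixed point 0).
sign(π) = (−1)^{n − #cycles} = (−1)^{27−15} = (−1)^12 = +1.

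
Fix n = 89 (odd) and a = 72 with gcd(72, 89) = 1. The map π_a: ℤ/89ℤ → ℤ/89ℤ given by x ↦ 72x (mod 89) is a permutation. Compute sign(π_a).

+1

Orbit of 68 under x↦72x: [68, 1, 72, 22, 71, 39, 49]… (length divides ord_89(72)).
The orbit structure of x ↦ 72x mod 89: 3 orbits of sizes [44, 44, 1].
3 cycles on 89: each ℓ→(−1)^(ℓ−1), product (−1)^86 = +1.
The Jacobi symbol (72|89) = +1 (Zolotarev) agrees.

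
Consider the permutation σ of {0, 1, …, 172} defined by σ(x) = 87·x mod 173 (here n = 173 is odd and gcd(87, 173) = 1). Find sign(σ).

Start at x=145: 145 → 159 → 166 → 83 → 128 → 64 → 32 → … (one orbit).
2 cycles of lengths [172, 1].
n − c = 173 − 2 = 171; sign = (−1)^171 = -1.

-1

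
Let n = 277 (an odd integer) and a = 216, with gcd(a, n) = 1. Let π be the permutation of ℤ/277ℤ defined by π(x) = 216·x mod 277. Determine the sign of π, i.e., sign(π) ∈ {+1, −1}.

-1

Orbit of 155 under x↦216x: [155, 240, 41, 269, 211, 148, 113]… (length divides ord_277(216)).
4 cycles of lengths [92, 92, 92, 1].
With 4 cycles on 277 points, sign = (−1)^{277−4} = -1.
(216|277)_J = -1 (Zolotarev's lemma cross-check).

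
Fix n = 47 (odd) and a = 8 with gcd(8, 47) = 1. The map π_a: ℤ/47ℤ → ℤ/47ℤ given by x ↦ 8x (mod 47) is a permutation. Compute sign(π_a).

+1

Orbit of 32 under x↦8x: [32, 21, 27, 28, 36, 6, 1]… (length divides ord_47(8)).
π_8 has 3 disjoint cycles with lengths [23, 23, 1] on {0,…,46}.
Σ(ℓ_i−1) = 47−3 = 44; sign = (−1)^44 = +1.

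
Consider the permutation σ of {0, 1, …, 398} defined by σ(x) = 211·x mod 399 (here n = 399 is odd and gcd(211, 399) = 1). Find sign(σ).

-1

Trace 148: π^k(148) = [148, 106, 22, 253, 316, 43, 295] for k=0..6.
The orbit structure of x ↦ 211x mod 399: 42 orbits of sizes [18, 18, 18, 18, 18, 18, 18, 18, 18, 18, 18, 18, 18, 18, 18, 18, 18, 18, 18, 18, 18, 1, 1, 1, 1, 1, 1, 1, 1, 1, 1, 1, 1, 1, 1, 1, 1, 1, 1, 1, 1, 1].
Σ(ℓ_i−1) = 399−42 = 357; sign = (−1)^357 = -1.
Via Zolotarev, sign(π_{211}) = (211|399) = -1.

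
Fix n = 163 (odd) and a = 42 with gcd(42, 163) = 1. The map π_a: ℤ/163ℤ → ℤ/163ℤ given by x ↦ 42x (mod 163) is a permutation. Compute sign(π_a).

-1

Start at x=160: 160 → 37 → 87 → 68 → 85 → 147 → 143 → … (one orbit).
The orbit structure of x ↦ 42x mod 163: 2 orbits of sizes [162, 1].
n − c = 163 − 2 = 161; sign = (−1)^161 = -1.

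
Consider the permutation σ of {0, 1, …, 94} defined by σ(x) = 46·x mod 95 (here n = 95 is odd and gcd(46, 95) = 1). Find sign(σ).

-1

Trace 56: π^k(56) = [56, 11, 31, 1, 46, 26] for k=0..5.
The orbit structure of x ↦ 46x mod 95: 20 orbits of sizes [6, 6, 6, 6, 6, 6, 6, 6, 6, 6, 6, 6, 6, 6, 6, 1, 1, 1, 1, 1].
n − c = 95 − 20 = 75; sign = (−1)^75 = -1.
(46|95)_J = -1 (Zolotarev's lemma cross-check).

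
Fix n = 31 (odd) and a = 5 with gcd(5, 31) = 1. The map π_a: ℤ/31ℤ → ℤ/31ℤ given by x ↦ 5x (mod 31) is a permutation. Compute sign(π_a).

Trace 25: π^k(25) = [25, 1, 5] for k=0..2.
11 cycles of lengths [3, 3, 3, 3, 3, 3, 3, 3, 3, 3, 1].
31 − 11 = 20 transpositions; sign(π) = (−1)^20 = +1.
Via Zolotarev, sign(π_{5}) = (5|31) = +1.

+1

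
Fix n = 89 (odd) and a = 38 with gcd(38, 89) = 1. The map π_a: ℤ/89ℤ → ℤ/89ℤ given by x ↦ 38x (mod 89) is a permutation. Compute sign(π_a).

Trace 3: π^k(3) = [3, 25, 60, 55, 43, 32, 59] for k=0..6.
Cycle type of π: 88 + 1; total 2 cycles.
2 cycles on 89: each ℓ→(−1)^(ℓ−1), product (−1)^87 = -1.

-1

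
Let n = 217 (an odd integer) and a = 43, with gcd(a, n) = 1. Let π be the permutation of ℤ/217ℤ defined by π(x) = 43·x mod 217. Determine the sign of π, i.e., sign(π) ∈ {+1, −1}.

-1

Orbit of 29 under x↦43x: [29, 162, 22, 78, 99, 134, 120]… (length divides ord_217(43)).
14 cycles of lengths [30, 30, 30, 30, 30, 30, 30, 1, 1, 1, 1, 1, 1, 1].
n − c = 217 − 14 = 203; sign = (−1)^203 = -1.
Zolotarev: (43|217) = -1, matching the cycle-count sign.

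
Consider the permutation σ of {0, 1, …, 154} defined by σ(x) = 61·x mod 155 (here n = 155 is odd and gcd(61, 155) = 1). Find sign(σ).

Trace 1: π^k(1) = [1, 61] for k=0..1.
Cycle type of π: 2×75 + 1×5; total 80 cycles.
sign(π) = (−1)^{n − #cycles} = (−1)^{155−80} = (−1)^75 = -1.
Check: (61/155) = -1 by Zolotarev.

-1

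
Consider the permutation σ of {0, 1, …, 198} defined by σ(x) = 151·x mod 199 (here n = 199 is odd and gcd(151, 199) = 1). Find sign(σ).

+1

Trace 123: π^k(123) = [123, 66, 16, 28, 49, 36, 63] for k=0..6.
Cycle lengths of π_151 on ℤ/199ℤ: [99, 99, 1]; 3 cycles in total.
199 − 3 = 196 transpositions; sign(π) = (−1)^196 = +1.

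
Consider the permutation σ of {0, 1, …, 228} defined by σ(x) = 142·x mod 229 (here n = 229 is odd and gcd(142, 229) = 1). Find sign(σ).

Trace 209: π^k(209) = [209, 137, 218, 41, 97, 34, 19] for k=0..6.
The orbit structure of x ↦ 142x mod 229: 2 orbits of sizes [228, 1].
n − c = 229 − 2 = 227; sign = (−1)^227 = -1.
Check: (142/229) = -1 by Zolotarev.

-1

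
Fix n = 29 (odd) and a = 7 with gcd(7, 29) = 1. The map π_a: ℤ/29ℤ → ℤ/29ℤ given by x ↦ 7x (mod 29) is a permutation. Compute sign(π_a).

+1

Orbit of 20 under x↦7x: [20, 24, 23, 16, 25, 1, 7]… (length divides ord_29(7)).
π_7 has 5 disjoint cycles with lengths [7, 7, 7, 7, 1] on {0,…,28}.
Σ(ℓ_i−1) = 29−5 = 24; sign = (−1)^24 = +1.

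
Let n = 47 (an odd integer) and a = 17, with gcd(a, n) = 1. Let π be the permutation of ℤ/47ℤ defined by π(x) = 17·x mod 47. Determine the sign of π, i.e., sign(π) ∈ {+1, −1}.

+1

Start at x=16: 16 → 37 → 18 → 24 → 32 → 27 → 36 → … (one orbit).
3 cycles of lengths [23, 23, 1].
47 − 3 = 44 transpositions; sign(π) = (−1)^44 = +1.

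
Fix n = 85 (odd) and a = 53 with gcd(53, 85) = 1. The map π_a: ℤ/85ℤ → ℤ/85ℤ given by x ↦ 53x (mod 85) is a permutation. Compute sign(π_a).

Trace 1: π^k(1) = [1, 53, 4, 42, 16, 83, 64] for k=0..6.
π_53 has 12 disjoint cycles with lengths [8, 8, 8, 8, 8, 8, 8, 8, 8, 8, 4, 1] on {0,…,84}.
With 12 cycles on 85 points, sign = (−1)^{85−12} = -1.

-1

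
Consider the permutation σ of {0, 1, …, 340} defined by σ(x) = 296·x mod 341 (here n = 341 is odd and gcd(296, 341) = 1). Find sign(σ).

+1

Start at x=54: 54 → 298 → 230 → 221 → 285 → 133 → 153 → … (one orbit).
π_296 has 17 disjoint cycles with lengths [30, 30, 30, 30, 30, 30, 30, 30, 30, 30, 30, 2, 2, 2, 2, 2, 1] on {0,…,340}.
Σ(ℓ_i−1) = 341−17 = 324; sign = (−1)^324 = +1.
Check: (296/341) = +1 by Zolotarev.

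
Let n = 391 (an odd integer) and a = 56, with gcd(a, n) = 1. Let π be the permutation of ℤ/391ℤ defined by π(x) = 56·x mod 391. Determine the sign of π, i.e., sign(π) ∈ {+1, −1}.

Orbit of 201 under x↦56x: [201, 308, 44, 118, 352, 162, 79]… (length divides ord_391(56)).
The orbit structure of x ↦ 56x mod 391: 5 orbits of sizes [176, 176, 22, 16, 1].
391 − 5 = 386 transpositions; sign(π) = (−1)^386 = +1.
Via Zolotarev, sign(π_{56}) = (56|391) = +1.

+1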